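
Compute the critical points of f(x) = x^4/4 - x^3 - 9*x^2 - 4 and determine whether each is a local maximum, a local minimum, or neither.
f'(x) = x*(x^2 - 3*x - 18)

Solve f'(x) = 0:
  Factor: x^3 - 3*x^2 - 18*x = x*(x - 6)*(x + 3) = 0.
  ⇒ x = -3, 0, 6

f''(x) = 3*x^2 - 6*x - 18
Second-derivative test at each critical point:
  f''(-3) = 27 > 0 → local minimum
  f''(0) = -18 < 0 → local maximum
  f''(6) = 54 > 0 → local minimum

Critical points: x = -3 (local minimum); x = 0 (local maximum); x = 6 (local minimum)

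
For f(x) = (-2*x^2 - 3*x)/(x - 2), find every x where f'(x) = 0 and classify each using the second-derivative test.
f'(x) = 2*(-x^2 + 4*x + 3)/(x^2 - 4*x + 4)

Solve f'(x) = 0:
  f'(x) = -2*(x^2 - 4*x - 3)/(x - 2)^2; the denominator is positive wherever f is defined, so f'(x) = 0 ⇔ -2*x^2 + 8*x + 6 = 0.
  Factor: -2*x^2 + 8*x + 6 = -2*(x^2 - 4*x - 3); x^2 - 4*x - 3 = 0 has no rational roots; quadratic formula: x = (4 ± √28)/2.
  ⇒ x = 2 - sqrt(7) ≈ -0.6458, 2 + sqrt(7) ≈ 4.6458

f''(x) = -28/(x^3 - 6*x^2 + 12*x - 8)
Second-derivative test at each critical point:
  f''(-0.6458) = 1.5119 > 0 → local minimum
  f''(4.6458) = -1.5119 < 0 → local maximum

Critical points: x = 2 - sqrt(7) ≈ -0.6458 (local minimum); x = 2 + sqrt(7) ≈ 4.6458 (local maximum)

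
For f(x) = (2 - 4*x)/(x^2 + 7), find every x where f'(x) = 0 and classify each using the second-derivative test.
f'(x) = 4*(x^2 - x - 7)/(x^4 + 14*x^2 + 49)

Solve f'(x) = 0:
  f'(x) = 4*(x^2 - x - 7)/(x^2 + 7)^2; the denominator is positive wherever f is defined, so f'(x) = 0 ⇔ 4*x^2 - 4*x - 28 = 0.
  Factor: 4*x^2 - 4*x - 28 = 4*(x^2 - x - 7); x^2 - x - 7 = 0 has no rational roots; quadratic formula: x = (1 ± √29)/2.
  ⇒ x = 1/2 - sqrt(29)/2 ≈ -2.1926, 1/2 + sqrt(29)/2 ≈ 3.1926

f''(x) = 4*(4*x^2*(1 - 2*x) + (6*x - 1)*(x^2 + 7))/(x^2 + 7)^3
Second-derivative test at each critical point:
  f''(-2.1926) = -0.1545 < 0 → local maximum
  f''(3.1926) = 0.0729 > 0 → local minimum

Critical points: x = 1/2 - sqrt(29)/2 ≈ -2.1926 (local maximum); x = 1/2 + sqrt(29)/2 ≈ 3.1926 (local minimum)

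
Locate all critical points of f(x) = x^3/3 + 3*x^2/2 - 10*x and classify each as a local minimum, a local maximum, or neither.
f'(x) = x^2 + 3*x - 10

Solve f'(x) = 0:
  Factor: x^2 + 3*x - 10 = (x - 2)*(x + 5) = 0.
  ⇒ x = -5, 2

f''(x) = 2*x + 3
Second-derivative test at each critical point:
  f''(-5) = -7 < 0 → local maximum
  f''(2) = 7 > 0 → local minimum

Critical points: x = -5 (local maximum); x = 2 (local minimum)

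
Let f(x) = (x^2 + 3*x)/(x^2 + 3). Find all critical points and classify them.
f'(x) = 3*(-x^2 + 2*x + 3)/(x^4 + 6*x^2 + 9)

Solve f'(x) = 0:
  f'(x) = -3*(x - 3)*(x + 1)/(x^2 + 3)^2; the denominator is positive wherever f is defined, so f'(x) = 0 ⇔ -3*x^2 + 6*x + 9 = 0.
  Factor: -3*x^2 + 6*x + 9 = -3*(x - 3)*(x + 1) = 0.
  ⇒ x = -1, 3

f''(x) = 6*(x^3 - 3*x^2 - 9*x + 3)/(x^6 + 9*x^4 + 27*x^2 + 27)
Second-derivative test at each critical point:
  f''(-1) = 3/4 > 0 → local minimum
  f''(3) = -1/12 < 0 → local maximum

Critical points: x = -1 (local minimum); x = 3 (local maximum)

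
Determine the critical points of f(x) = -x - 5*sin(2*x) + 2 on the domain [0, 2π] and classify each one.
f'(x) = 20*sin(x)^2 - 11

Solve f'(x) = 0 on [0, 2π]:
  f'(x) = 0 ⇔ cos(2*x) = -1/10, i.e. 2*x = ±arccos(-1/10) + 2nπ; keep the solutions lying in [0, 2π].
  ⇒ x = acos(-1/10)/2 ≈ 0.8355, pi - acos(-1/10)/2 ≈ 2.3061, acos(-1/10)/2 + pi ≈ 3.9771, -acos(-1/10)/2 + 2*pi ≈ 5.4477

f''(x) = 20*sin(2*x)
Second-derivative test at each critical point:
  f''(0.8355) = 19.8997 > 0 → local minimum
  f''(2.3061) = -19.8997 < 0 → local maximum
  f''(3.9771) = 19.8997 > 0 → local minimum
  f''(5.4477) = -19.8997 < 0 → local maximum

Critical points: x = acos(-1/10)/2 ≈ 0.8355 (local minimum); x = pi - acos(-1/10)/2 ≈ 2.3061 (local maximum); x = acos(-1/10)/2 + pi ≈ 3.9771 (local minimum); x = -acos(-1/10)/2 + 2*pi ≈ 5.4477 (local maximum)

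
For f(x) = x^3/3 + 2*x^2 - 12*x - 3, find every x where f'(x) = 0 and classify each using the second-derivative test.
f'(x) = x^2 + 4*x - 12

Solve f'(x) = 0:
  Factor: x^2 + 4*x - 12 = (x - 2)*(x + 6) = 0.
  ⇒ x = -6, 2

f''(x) = 2*x + 4
Second-derivative test at each critical point:
  f''(-6) = -8 < 0 → local maximum
  f''(2) = 8 > 0 → local minimum

Critical points: x = -6 (local maximum); x = 2 (local minimum)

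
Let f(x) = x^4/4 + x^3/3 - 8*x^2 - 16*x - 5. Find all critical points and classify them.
f'(x) = x^3 + x^2 - 16*x - 16

Solve f'(x) = 0:
  Factor: x^3 + x^2 - 16*x - 16 = (x - 4)*(x + 1)*(x + 4) = 0.
  ⇒ x = -4, -1, 4

f''(x) = 3*x^2 + 2*x - 16
Second-derivative test at each critical point:
  f''(-4) = 24 > 0 → local minimum
  f''(-1) = -15 < 0 → local maximum
  f''(4) = 40 > 0 → local minimum

Critical points: x = -4 (local minimum); x = -1 (local maximum); x = 4 (local minimum)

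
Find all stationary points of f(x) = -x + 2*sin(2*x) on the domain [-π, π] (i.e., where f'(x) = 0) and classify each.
f'(x) = 4*cos(2*x) - 1

Solve f'(x) = 0 on [-π, π]:
  f'(x) = 0 ⇔ cos(2*x) = 1/4, i.e. 2*x = ±arccos(1/4) + 2nπ; keep the solutions lying in [-π, π].
  ⇒ x = -pi + acos(1/4)/2 ≈ -2.4825, -acos(1/4)/2 ≈ -0.6591, acos(1/4)/2 ≈ 0.6591, pi - acos(1/4)/2 ≈ 2.4825

f''(x) = -8*sin(2*x)
Second-derivative test at each critical point:
  f''(-2.4825) = -7.7460 < 0 → local maximum
  f''(-0.6591) = 7.7460 > 0 → local minimum
  f''(0.6591) = -7.7460 < 0 → local maximum
  f''(2.4825) = 7.7460 > 0 → local minimum

Critical points: x = -pi + acos(1/4)/2 ≈ -2.4825 (local maximum); x = -acos(1/4)/2 ≈ -0.6591 (local minimum); x = acos(1/4)/2 ≈ 0.6591 (local maximum); x = pi - acos(1/4)/2 ≈ 2.4825 (local minimum)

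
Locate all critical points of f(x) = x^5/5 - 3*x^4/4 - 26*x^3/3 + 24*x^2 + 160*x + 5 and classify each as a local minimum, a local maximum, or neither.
f'(x) = x^4 - 3*x^3 - 26*x^2 + 48*x + 160

Solve f'(x) = 0:
  Factor: x^4 - 3*x^3 - 26*x^2 + 48*x + 160 = (x - 5)*(x - 4)*(x + 2)*(x + 4) = 0.
  ⇒ x = -4, -2, 4, 5

f''(x) = 4*x^3 - 9*x^2 - 52*x + 48
Second-derivative test at each critical point:
  f''(-4) = -144 < 0 → local maximum
  f''(-2) = 84 > 0 → local minimum
  f''(4) = -48 < 0 → local maximum
  f''(5) = 63 > 0 → local minimum

Critical points: x = -4 (local maximum); x = -2 (local minimum); x = 4 (local maximum); x = 5 (local minimum)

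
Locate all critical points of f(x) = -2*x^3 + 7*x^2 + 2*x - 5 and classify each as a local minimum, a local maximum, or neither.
f'(x) = -6*x^2 + 14*x + 2

Solve f'(x) = 0:
  Factor: -6*x^2 + 14*x + 2 = -2*(3*x^2 - 7*x - 1); 3*x^2 - 7*x - 1 = 0 has no rational roots; quadratic formula: x = (7 ± √61)/6.
  ⇒ x = 7/6 - sqrt(61)/6 ≈ -0.1350, 7/6 + sqrt(61)/6 ≈ 2.4684

f''(x) = 14 - 12*x
Second-derivative test at each critical point:
  f''(-0.1350) = 15.6205 > 0 → local minimum
  f''(2.4684) = -15.6205 < 0 → local maximum

Critical points: x = 7/6 - sqrt(61)/6 ≈ -0.1350 (local minimum); x = 7/6 + sqrt(61)/6 ≈ 2.4684 (local maximum)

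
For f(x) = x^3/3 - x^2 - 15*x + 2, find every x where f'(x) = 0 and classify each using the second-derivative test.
f'(x) = x^2 - 2*x - 15

Solve f'(x) = 0:
  Factor: x^2 - 2*x - 15 = (x - 5)*(x + 3) = 0.
  ⇒ x = -3, 5

f''(x) = 2*x - 2
Second-derivative test at each critical point:
  f''(-3) = -8 < 0 → local maximum
  f''(5) = 8 > 0 → local minimum

Critical points: x = -3 (local maximum); x = 5 (local minimum)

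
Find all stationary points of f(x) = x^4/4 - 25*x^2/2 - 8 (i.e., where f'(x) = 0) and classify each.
f'(x) = x*(x^2 - 25)

Solve f'(x) = 0:
  Factor: x^3 - 25*x = x*(x - 5)*(x + 5) = 0.
  ⇒ x = -5, 0, 5

f''(x) = 3*x^2 - 25
Second-derivative test at each critical point:
  f''(-5) = 50 > 0 → local minimum
  f''(0) = -25 < 0 → local maximum
  f''(5) = 50 > 0 → local minimum

Critical points: x = -5 (local minimum); x = 0 (local maximum); x = 5 (local minimum)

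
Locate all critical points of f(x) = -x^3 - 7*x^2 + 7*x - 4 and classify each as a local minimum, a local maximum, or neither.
f'(x) = -3*x^2 - 14*x + 7

Solve f'(x) = 0:
  3*x^2 + 14*x - 7 = 0 has no rational roots; quadratic formula: x = (-14 ± √280)/6.
  ⇒ x = -sqrt(70)/3 - 7/3 ≈ -5.1222, -7/3 + sqrt(70)/3 ≈ 0.4555

f''(x) = -6*x - 14
Second-derivative test at each critical point:
  f''(-5.1222) = 16.7332 > 0 → local minimum
  f''(0.4555) = -16.7332 < 0 → local maximum

Critical points: x = -sqrt(70)/3 - 7/3 ≈ -5.1222 (local minimum); x = -7/3 + sqrt(70)/3 ≈ 0.4555 (local maximum)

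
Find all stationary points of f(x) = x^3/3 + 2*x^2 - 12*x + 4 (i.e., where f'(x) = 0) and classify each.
f'(x) = x^2 + 4*x - 12

Solve f'(x) = 0:
  Factor: x^2 + 4*x - 12 = (x - 2)*(x + 6) = 0.
  ⇒ x = -6, 2

f''(x) = 2*x + 4
Second-derivative test at each critical point:
  f''(-6) = -8 < 0 → local maximum
  f''(2) = 8 > 0 → local minimum

Critical points: x = -6 (local maximum); x = 2 (local minimum)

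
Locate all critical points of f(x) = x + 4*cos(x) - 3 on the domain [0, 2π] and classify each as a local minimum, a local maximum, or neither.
f'(x) = 1 - 4*sin(x)

Solve f'(x) = 0 on [0, 2π]:
  f'(x) = 0 ⇔ sin(x) = 1/4, i.e. x = arcsin(1/4) + 2nπ or x = π − arcsin(1/4) + 2nπ; keep the solutions lying in [0, 2π].
  ⇒ x = asin(1/4) ≈ 0.2527, pi - asin(1/4) ≈ 2.8889

f''(x) = -4*cos(x)
Second-derivative test at each critical point:
  f''(0.2527) = -3.8730 < 0 → local maximum
  f''(2.8889) = 3.8730 > 0 → local minimum

Critical points: x = asin(1/4) ≈ 0.2527 (local maximum); x = pi - asin(1/4) ≈ 2.8889 (local minimum)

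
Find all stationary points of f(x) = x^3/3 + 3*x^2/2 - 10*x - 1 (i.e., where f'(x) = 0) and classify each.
f'(x) = x^2 + 3*x - 10

Solve f'(x) = 0:
  Factor: x^2 + 3*x - 10 = (x - 2)*(x + 5) = 0.
  ⇒ x = -5, 2

f''(x) = 2*x + 3
Second-derivative test at each critical point:
  f''(-5) = -7 < 0 → local maximum
  f''(2) = 7 > 0 → local minimum

Critical points: x = -5 (local maximum); x = 2 (local minimum)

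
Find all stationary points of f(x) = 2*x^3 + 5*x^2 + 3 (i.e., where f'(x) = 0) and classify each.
f'(x) = 2*x*(3*x + 5)

Solve f'(x) = 0:
  Factor: 6*x^2 + 10*x = 2*x*(3*x + 5) = 0.
  ⇒ x = -5/3, 0

f''(x) = 12*x + 10
Second-derivative test at each critical point:
  f''(-5/3) = -10 < 0 → local maximum
  f''(0) = 10 > 0 → local minimum

Critical points: x = -5/3 (local maximum); x = 0 (local minimum)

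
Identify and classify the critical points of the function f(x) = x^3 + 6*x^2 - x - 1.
f'(x) = 3*x^2 + 12*x - 1

Solve f'(x) = 0:
  3*x^2 + 12*x - 1 = 0 has no rational roots; quadratic formula: x = (-12 ± √156)/6.
  ⇒ x = -sqrt(39)/3 - 2 ≈ -4.0817, -2 + sqrt(39)/3 ≈ 0.0817

f''(x) = 6*x + 12
Second-derivative test at each critical point:
  f''(-4.0817) = -12.4900 < 0 → local maximum
  f''(0.0817) = 12.4900 > 0 → local minimum

Critical points: x = -sqrt(39)/3 - 2 ≈ -4.0817 (local maximum); x = -2 + sqrt(39)/3 ≈ 0.0817 (local minimum)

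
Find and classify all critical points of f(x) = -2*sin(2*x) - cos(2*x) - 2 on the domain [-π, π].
f'(x) = 2*sin(2*x) - 4*cos(2*x)

Solve f'(x) = 0 on [-π, π]:
  f'(x) = 0 ⇔ -2*cos(2*x) = -sin(2*x) ⇔ tan(2*x) = 2, i.e. 2*x = arctan(2) + nπ; keep the solutions lying in [-π, π].
  ⇒ x = -pi + atan(2)/2 ≈ -2.5880, -pi/2 + atan(2)/2 ≈ -1.0172, atan(2)/2 ≈ 0.5536, atan(2)/2 + pi/2 ≈ 2.1244

f''(x) = 8*sin(2*x) + 4*cos(2*x)
Second-derivative test at each critical point:
  f''(-2.5880) = 8.9443 > 0 → local minimum
  f''(-1.0172) = -8.9443 < 0 → local maximum
  f''(0.5536) = 8.9443 > 0 → local minimum
  f''(2.1244) = -8.9443 < 0 → local maximum

Critical points: x = -pi + atan(2)/2 ≈ -2.5880 (local minimum); x = -pi/2 + atan(2)/2 ≈ -1.0172 (local maximum); x = atan(2)/2 ≈ 0.5536 (local minimum); x = atan(2)/2 + pi/2 ≈ 2.1244 (local maximum)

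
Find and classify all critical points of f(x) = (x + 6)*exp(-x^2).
f'(x) = (-2*x*(x + 6) + 1)*exp(-x^2)

Solve f'(x) = 0:
  f'(x) = (-2*x^2 - 12*x + 1)·exp(-x^2) and exp(-x^2) > 0 for every x, so f'(x) = 0 ⇔ -2*x^2 - 12*x + 1 = 0.
  2*x^2 + 12*x - 1 = 0 has no rational roots; quadratic formula: x = (-12 ± √152)/4.
  ⇒ x = -sqrt(38)/2 - 3 ≈ -6.0822, -3 + sqrt(38)/2 ≈ 0.0822

f''(x) = 2*(2*x^2*(x + 6) - 3*x - 6)*exp(-x^2)
Second-derivative test at each critical point:
  f''(-6.0822) = 1.059e-15 > 0 → local minimum
  f''(0.0822) = -12.2458 < 0 → local maximum

Critical points: x = -sqrt(38)/2 - 3 ≈ -6.0822 (local minimum); x = -3 + sqrt(38)/2 ≈ 0.0822 (local maximum)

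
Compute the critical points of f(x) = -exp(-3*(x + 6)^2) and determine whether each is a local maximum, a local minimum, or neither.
f'(x) = 6*(x + 6)*exp(-3*(x + 6)^2)

Solve f'(x) = 0:
  f'(x) = (6*x + 36)·exp(-3*(x + 6)^2) and exp(-3*(x + 6)^2) > 0 for every x, so f'(x) = 0 ⇔ 6*x + 36 = 0.
  Factor: 6*x + 36 = 6*(x + 6) = 0.
  ⇒ x = -6

f''(x) = 6*(1 - 6*(x + 6)^2)*exp(-3*(x + 6)^2)
Second-derivative test at each critical point:
  f''(-6) = 6 > 0 → local minimum

Critical points: x = -6 (local minimum)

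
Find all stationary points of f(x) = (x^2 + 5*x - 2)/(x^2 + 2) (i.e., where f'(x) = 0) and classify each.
f'(x) = (-5*x^2 + 8*x + 10)/(x^4 + 4*x^2 + 4)

Solve f'(x) = 0:
  f'(x) = -(5*x^2 - 8*x - 10)/(x^2 + 2)^2; the denominator is positive wherever f is defined, so f'(x) = 0 ⇔ -5*x^2 + 8*x + 10 = 0.
  5*x^2 - 8*x - 10 = 0 has no rational roots; quadratic formula: x = (8 ± √264)/10.
  ⇒ x = 4/5 - sqrt(66)/5 ≈ -0.8248, 4/5 + sqrt(66)/5 ≈ 2.4248

f''(x) = 2*(5*x^3 - 12*x^2 - 30*x + 8)/(x^6 + 6*x^4 + 12*x^2 + 8)
Second-derivative test at each critical point:
  f''(-0.8248) = 2.2617 > 0 → local minimum
  f''(2.4248) = -0.2617 < 0 → local maximum

Critical points: x = 4/5 - sqrt(66)/5 ≈ -0.8248 (local minimum); x = 4/5 + sqrt(66)/5 ≈ 2.4248 (local maximum)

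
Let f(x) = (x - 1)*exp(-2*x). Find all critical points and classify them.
f'(x) = (3 - 2*x)*exp(-2*x)

Solve f'(x) = 0:
  f'(x) = (3 - 2*x)·exp(-2*x) and exp(-2*x) > 0 for every x, so f'(x) = 0 ⇔ 3 - 2*x = 0.
  3 - 2*x = 0.
  ⇒ x = 3/2

f''(x) = 4*(x - 2)*exp(-2*x)
Second-derivative test at each critical point:
  f''(3/2) = -0.0996 < 0 → local maximum

Critical points: x = 3/2 (local maximum)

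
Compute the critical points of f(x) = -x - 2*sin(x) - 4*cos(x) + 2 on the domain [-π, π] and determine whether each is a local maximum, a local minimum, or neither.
f'(x) = 4*sin(x) - 2*cos(x) - 1

Solve f'(x) = 0 on [-π, π]:
  f'(x) = 0 ⇔ 4*sin(x) - 2*cos(x) = 1. Write the left side as R·cos(x + φ) with R = √((-2)² + (-4)²) = 2*sqrt(5), cos φ = -sqrt(5)/5, sin φ = -2*sqrt(5)/5; then cos(x + φ) = sqrt(5)/10. Solve for x and keep the solutions lying in [-π, π].
  ⇒ x = -pi + atan((2 - sqrt(19))/(-2*sqrt(19) - 1)) ≈ -2.9035, atan((2 + sqrt(19))/(-1 + 2*sqrt(19))) ≈ 0.6892

f''(x) = 2*sin(x) + 4*cos(x)
Second-derivative test at each critical point:
  f''(-2.9035) = -4.3589 < 0 → local maximum
  f''(0.6892) = 4.3589 > 0 → local minimum

Critical points: x = -pi + atan((2 - sqrt(19))/(-2*sqrt(19) - 1)) ≈ -2.9035 (local maximum); x = atan((2 + sqrt(19))/(-1 + 2*sqrt(19))) ≈ 0.6892 (local minimum)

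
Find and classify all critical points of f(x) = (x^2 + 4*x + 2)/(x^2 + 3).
f'(x) = 2*(-2*x^2 + x + 6)/(x^4 + 6*x^2 + 9)

Solve f'(x) = 0:
  f'(x) = -2*(x - 2)*(2*x + 3)/(x^2 + 3)^2; the denominator is positive wherever f is defined, so f'(x) = 0 ⇔ -4*x^2 + 2*x + 12 = 0.
  Factor: -4*x^2 + 2*x + 12 = -2*(x - 2)*(2*x + 3) = 0.
  ⇒ x = -3/2, 2

f''(x) = 2*(4*x^3 - 3*x^2 - 36*x + 3)/(x^6 + 9*x^4 + 27*x^2 + 27)
Second-derivative test at each critical point:
  f''(-3/2) = 32/63 > 0 → local minimum
  f''(2) = -2/7 < 0 → local maximum

Critical points: x = -3/2 (local minimum); x = 2 (local maximum)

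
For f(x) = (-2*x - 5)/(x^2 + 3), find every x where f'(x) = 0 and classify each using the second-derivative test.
f'(x) = 2*(x^2 + 5*x - 3)/(x^4 + 6*x^2 + 9)

Solve f'(x) = 0:
  f'(x) = 2*(x^2 + 5*x - 3)/(x^2 + 3)^2; the denominator is positive wherever f is defined, so f'(x) = 0 ⇔ 2*x^2 + 10*x - 6 = 0.
  Factor: 2*x^2 + 10*x - 6 = 2*(x^2 + 5*x - 3); x^2 + 5*x - 3 = 0 has no rational roots; quadratic formula: x = (-5 ± √37)/2.
  ⇒ x = -sqrt(37)/2 - 5/2 ≈ -5.5414, -5/2 + sqrt(37)/2 ≈ 0.5414

f''(x) = 2*(-4*x^2*(2*x + 5) + (6*x + 5)*(x^2 + 3))/(x^2 + 3)^3
Second-derivative test at each critical point:
  f''(-5.5414) = -0.0107 < 0 → local maximum
  f''(0.5414) = 1.1218 > 0 → local minimum

Critical points: x = -sqrt(37)/2 - 5/2 ≈ -5.5414 (local maximum); x = -5/2 + sqrt(37)/2 ≈ 0.5414 (local minimum)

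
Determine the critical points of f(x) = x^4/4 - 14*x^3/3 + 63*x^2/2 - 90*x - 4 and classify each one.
f'(x) = x^3 - 14*x^2 + 63*x - 90

Solve f'(x) = 0:
  Factor: x^3 - 14*x^2 + 63*x - 90 = (x - 6)*(x - 5)*(x - 3) = 0.
  ⇒ x = 3, 5, 6

f''(x) = 3*x^2 - 28*x + 63
Second-derivative test at each critical point:
  f''(3) = 6 > 0 → local minimum
  f''(5) = -2 < 0 → local maximum
  f''(6) = 3 > 0 → local minimum

Critical points: x = 3 (local minimum); x = 5 (local maximum); x = 6 (local minimum)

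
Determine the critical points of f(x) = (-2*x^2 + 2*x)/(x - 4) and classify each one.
f'(x) = 2*(-x^2 + 8*x - 4)/(x^2 - 8*x + 16)

Solve f'(x) = 0:
  f'(x) = -2*(x^2 - 8*x + 4)/(x - 4)^2; the denominator is positive wherever f is defined, so f'(x) = 0 ⇔ -2*x^2 + 16*x - 8 = 0.
  Factor: -2*x^2 + 16*x - 8 = -2*(x^2 - 8*x + 4); x^2 - 8*x + 4 = 0 has no rational roots; quadratic formula: x = (8 ± √48)/2.
  ⇒ x = 4 - 2*sqrt(3) ≈ 0.5359, 2*sqrt(3) + 4 ≈ 7.4641

f''(x) = -48/(x^3 - 12*x^2 + 48*x - 64)
Second-derivative test at each critical point:
  f''(0.5359) = 1.1547 > 0 → local minimum
  f''(7.4641) = -1.1547 < 0 → local maximum

Critical points: x = 4 - 2*sqrt(3) ≈ 0.5359 (local minimum); x = 2*sqrt(3) + 4 ≈ 7.4641 (local maximum)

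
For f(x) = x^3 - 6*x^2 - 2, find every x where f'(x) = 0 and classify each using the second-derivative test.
f'(x) = 3*x*(x - 4)

Solve f'(x) = 0:
  Factor: 3*x^2 - 12*x = 3*x*(x - 4) = 0.
  ⇒ x = 0, 4

f''(x) = 6*x - 12
Second-derivative test at each critical point:
  f''(0) = -12 < 0 → local maximum
  f''(4) = 12 > 0 → local minimum

Critical points: x = 0 (local maximum); x = 4 (local minimum)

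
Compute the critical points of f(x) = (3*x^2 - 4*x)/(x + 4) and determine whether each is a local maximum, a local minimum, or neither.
f'(x) = (3*x^2 + 24*x - 16)/(x^2 + 8*x + 16)

Solve f'(x) = 0:
  f'(x) = (3*x^2 + 24*x - 16)/(x + 4)^2; the denominator is positive wherever f is defined, so f'(x) = 0 ⇔ 3*x^2 + 24*x - 16 = 0.
  3*x^2 + 24*x - 16 = 0 has no rational roots; quadratic formula: x = (-24 ± √768)/6.
  ⇒ x = -8*sqrt(3)/3 - 4 ≈ -8.6188, -4 + 8*sqrt(3)/3 ≈ 0.6188

f''(x) = 128/(x^3 + 12*x^2 + 48*x + 64)
Second-derivative test at each critical point:
  f''(-8.6188) = -1.2990 < 0 → local maximum
  f''(0.6188) = 1.2990 > 0 → local minimum

Critical points: x = -8*sqrt(3)/3 - 4 ≈ -8.6188 (local maximum); x = -4 + 8*sqrt(3)/3 ≈ 0.6188 (local minimum)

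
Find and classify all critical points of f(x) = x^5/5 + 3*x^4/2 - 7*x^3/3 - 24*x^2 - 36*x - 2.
f'(x) = x^4 + 6*x^3 - 7*x^2 - 48*x - 36

Solve f'(x) = 0:
  Factor: x^4 + 6*x^3 - 7*x^2 - 48*x - 36 = (x - 3)*(x + 1)*(x + 2)*(x + 6) = 0.
  ⇒ x = -6, -2, -1, 3

f''(x) = 4*x^3 + 18*x^2 - 14*x - 48
Second-derivative test at each critical point:
  f''(-6) = -180 < 0 → local maximum
  f''(-2) = 20 > 0 → local minimum
  f''(-1) = -20 < 0 → local maximum
  f''(3) = 180 > 0 → local minimum

Critical points: x = -6 (local maximum); x = -2 (local minimum); x = -1 (local maximum); x = 3 (local minimum)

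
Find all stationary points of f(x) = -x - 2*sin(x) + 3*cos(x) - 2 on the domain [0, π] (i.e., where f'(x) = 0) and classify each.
f'(x) = -3*sin(x) - 2*cos(x) - 1

Solve f'(x) = 0 on [0, π]:
  f'(x) = 0 ⇔ -3*sin(x) - 2*cos(x) = 1. Write the left side as R·cos(x + φ) with R = √((-2)² + 3²) = sqrt(13), cos φ = -2*sqrt(13)/13, sin φ = 3*sqrt(13)/13; then cos(x + φ) = sqrt(13)/13. Solve for x and keep the solutions lying in [0, π].
  ⇒ x = atan((-3 + 4*sqrt(3))/(-6*sqrt(3) - 2)) + pi ≈ 2.8346

f''(x) = 2*sin(x) - 3*cos(x)
Second-derivative test at each critical point:
  f''(2.8346) = 3.4641 > 0 → local minimum

Critical points: x = atan((-3 + 4*sqrt(3))/(-6*sqrt(3) - 2)) + pi ≈ 2.8346 (local minimum)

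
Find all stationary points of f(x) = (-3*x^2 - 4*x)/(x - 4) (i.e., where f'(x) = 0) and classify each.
f'(x) = (-3*x^2 + 24*x + 16)/(x^2 - 8*x + 16)

Solve f'(x) = 0:
  f'(x) = -(3*x^2 - 24*x - 16)/(x - 4)^2; the denominator is positive wherever f is defined, so f'(x) = 0 ⇔ -3*x^2 + 24*x + 16 = 0.
  3*x^2 - 24*x - 16 = 0 has no rational roots; quadratic formula: x = (24 ± √768)/6.
  ⇒ x = 4 - 8*sqrt(3)/3 ≈ -0.6188, 4 + 8*sqrt(3)/3 ≈ 8.6188

f''(x) = -128/(x^3 - 12*x^2 + 48*x - 64)
Second-derivative test at each critical point:
  f''(-0.6188) = 1.2990 > 0 → local minimum
  f''(8.6188) = -1.2990 < 0 → local maximum

Critical points: x = 4 - 8*sqrt(3)/3 ≈ -0.6188 (local minimum); x = 4 + 8*sqrt(3)/3 ≈ 8.6188 (local maximum)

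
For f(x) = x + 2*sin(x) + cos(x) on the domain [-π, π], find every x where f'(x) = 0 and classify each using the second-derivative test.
f'(x) = -sin(x) + 2*cos(x) + 1

Solve f'(x) = 0 on [-π, π]:
  f'(x) = 0 ⇔ -sin(x) + 2*cos(x) = -1. Write the left side as R·cos(x + φ) with R = √(2² + 1²) = sqrt(5), cos φ = 2*sqrt(5)/5, sin φ = sqrt(5)/5; then cos(x + φ) = -sqrt(5)/5. Solve for x and keep the solutions lying in [-π, π].
  ⇒ x = -pi + atan(3/4) ≈ -2.4981, pi/2 ≈ 1.5708

f''(x) = -2*sin(x) - cos(x)
Second-derivative test at each critical point:
  f''(-2.4981) = 2 > 0 → local minimum
  f''(1.5708) = -2 < 0 → local maximum

Critical points: x = -pi + atan(3/4) ≈ -2.4981 (local minimum); x = pi/2 ≈ 1.5708 (local maximum)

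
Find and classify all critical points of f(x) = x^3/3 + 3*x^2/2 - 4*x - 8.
f'(x) = x^2 + 3*x - 4

Solve f'(x) = 0:
  Factor: x^2 + 3*x - 4 = (x - 1)*(x + 4) = 0.
  ⇒ x = -4, 1

f''(x) = 2*x + 3
Second-derivative test at each critical point:
  f''(-4) = -5 < 0 → local maximum
  f''(1) = 5 > 0 → local minimum

Critical points: x = -4 (local maximum); x = 1 (local minimum)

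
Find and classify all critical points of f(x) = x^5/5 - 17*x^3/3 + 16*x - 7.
f'(x) = x^4 - 17*x^2 + 16

Solve f'(x) = 0:
  Factor: x^4 - 17*x^2 + 16 = (x - 4)*(x - 1)*(x + 1)*(x + 4) = 0.
  ⇒ x = -4, -1, 1, 4

f''(x) = 4*x^3 - 34*x
Second-derivative test at each critical point:
  f''(-4) = -120 < 0 → local maximum
  f''(-1) = 30 > 0 → local minimum
  f''(1) = -30 < 0 → local maximum
  f''(4) = 120 > 0 → local minimum

Critical points: x = -4 (local maximum); x = -1 (local minimum); x = 1 (local maximum); x = 4 (local minimum)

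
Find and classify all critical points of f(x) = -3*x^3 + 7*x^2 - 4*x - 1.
f'(x) = -9*x^2 + 14*x - 4

Solve f'(x) = 0:
  9*x^2 - 14*x + 4 = 0 has no rational roots; quadratic formula: x = (14 ± √52)/18.
  ⇒ x = 7/9 - sqrt(13)/9 ≈ 0.3772, sqrt(13)/9 + 7/9 ≈ 1.1784

f''(x) = 14 - 18*x
Second-derivative test at each critical point:
  f''(0.3772) = 7.2111 > 0 → local minimum
  f''(1.1784) = -7.2111 < 0 → local maximum

Critical points: x = 7/9 - sqrt(13)/9 ≈ 0.3772 (local minimum); x = sqrt(13)/9 + 7/9 ≈ 1.1784 (local maximum)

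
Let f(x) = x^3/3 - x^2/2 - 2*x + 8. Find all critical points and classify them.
f'(x) = x^2 - x - 2

Solve f'(x) = 0:
  Factor: x^2 - x - 2 = (x - 2)*(x + 1) = 0.
  ⇒ x = -1, 2

f''(x) = 2*x - 1
Second-derivative test at each critical point:
  f''(-1) = -3 < 0 → local maximum
  f''(2) = 3 > 0 → local minimum

Critical points: x = -1 (local maximum); x = 2 (local minimum)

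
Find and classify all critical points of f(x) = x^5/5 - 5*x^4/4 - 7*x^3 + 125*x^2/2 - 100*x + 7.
f'(x) = x^4 - 5*x^3 - 21*x^2 + 125*x - 100

Solve f'(x) = 0:
  Factor: x^4 - 5*x^3 - 21*x^2 + 125*x - 100 = (x - 5)*(x - 4)*(x - 1)*(x + 5) = 0.
  ⇒ x = -5, 1, 4, 5

f''(x) = 4*x^3 - 15*x^2 - 42*x + 125
Second-derivative test at each critical point:
  f''(-5) = -540 < 0 → local maximum
  f''(1) = 72 > 0 → local minimum
  f''(4) = -27 < 0 → local maximum
  f''(5) = 40 > 0 → local minimum

Critical points: x = -5 (local maximum); x = 1 (local minimum); x = 4 (local maximum); x = 5 (local minimum)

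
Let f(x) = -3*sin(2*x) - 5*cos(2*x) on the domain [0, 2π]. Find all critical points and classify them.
f'(x) = 10*sin(2*x) - 6*cos(2*x)

Solve f'(x) = 0 on [0, 2π]:
  f'(x) = 0 ⇔ -3*cos(2*x) = -5*sin(2*x) ⇔ tan(2*x) = 3/5, i.e. 2*x = arctan(3/5) + nπ; keep the solutions lying in [0, 2π].
  ⇒ x = atan(3/5)/2 ≈ 0.2702, atan(3/5)/2 + pi/2 ≈ 1.8410, atan(3/5)/2 + pi ≈ 3.4118, atan(3/5)/2 + 3*pi/2 ≈ 4.9826

f''(x) = 12*sin(2*x) + 20*cos(2*x)
Second-derivative test at each critical point:
  f''(0.2702) = 23.3238 > 0 → local minimum
  f''(1.8410) = -23.3238 < 0 → local maximum
  f''(3.4118) = 23.3238 > 0 → local minimum
  f''(4.9826) = -23.3238 < 0 → local maximum

Critical points: x = atan(3/5)/2 ≈ 0.2702 (local minimum); x = atan(3/5)/2 + pi/2 ≈ 1.8410 (local maximum); x = atan(3/5)/2 + pi ≈ 3.4118 (local minimum); x = atan(3/5)/2 + 3*pi/2 ≈ 4.9826 (local maximum)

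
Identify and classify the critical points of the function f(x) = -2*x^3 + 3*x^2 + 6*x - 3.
f'(x) = -6*x^2 + 6*x + 6

Solve f'(x) = 0:
  Factor: -6*x^2 + 6*x + 6 = -6*(x^2 - x - 1); x^2 - x - 1 = 0 has no rational roots; quadratic formula: x = (1 ± √5)/2.
  ⇒ x = 1/2 - sqrt(5)/2 ≈ -0.6180, 1/2 + sqrt(5)/2 ≈ 1.6180

f''(x) = 6 - 12*x
Second-derivative test at each critical point:
  f''(-0.6180) = 13.4164 > 0 → local minimum
  f''(1.6180) = -13.4164 < 0 → local maximum

Critical points: x = 1/2 - sqrt(5)/2 ≈ -0.6180 (local minimum); x = 1/2 + sqrt(5)/2 ≈ 1.6180 (local maximum)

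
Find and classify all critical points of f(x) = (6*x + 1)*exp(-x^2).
f'(x) = 2*(-x*(6*x + 1) + 3)*exp(-x^2)

Solve f'(x) = 0:
  f'(x) = (-12*x^2 - 2*x + 6)·exp(-x^2) and exp(-x^2) > 0 for every x, so f'(x) = 0 ⇔ -12*x^2 - 2*x + 6 = 0.
  Factor: -12*x^2 - 2*x + 6 = -2*(6*x^2 + x - 3); 6*x^2 + x - 3 = 0 has no rational roots; quadratic formula: x = (-1 ± √73)/12.
  ⇒ x = -sqrt(73)/12 - 1/12 ≈ -0.7953, -1/12 + sqrt(73)/12 ≈ 0.6287

f''(x) = 2*(2*x^2*(6*x + 1) - 18*x - 1)*exp(-x^2)
Second-derivative test at each critical point:
  f''(-0.7953) = 9.0777 > 0 → local minimum
  f''(0.6287) = -11.5093 < 0 → local maximum

Critical points: x = -sqrt(73)/12 - 1/12 ≈ -0.7953 (local minimum); x = -1/12 + sqrt(73)/12 ≈ 0.6287 (local maximum)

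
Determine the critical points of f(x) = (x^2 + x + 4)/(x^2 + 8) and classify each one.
f'(x) = (-x^2 + 8*x + 8)/(x^4 + 16*x^2 + 64)

Solve f'(x) = 0:
  f'(x) = -(x^2 - 8*x - 8)/(x^2 + 8)^2; the denominator is positive wherever f is defined, so f'(x) = 0 ⇔ -x^2 + 8*x + 8 = 0.
  x^2 - 8*x - 8 = 0 has no rational roots; quadratic formula: x = (8 ± √96)/2.
  ⇒ x = 4 - 2*sqrt(6) ≈ -0.8990, 4 + 2*sqrt(6) ≈ 8.8990

f''(x) = 2*(x^3 - 12*x^2 - 24*x + 32)/(x^6 + 24*x^4 + 192*x^2 + 512)
Second-derivative test at each critical point:
  f''(-0.8990) = 0.1263 > 0 → local minimum
  f''(8.8990) = -0.0013 < 0 → local maximum

Critical points: x = 4 - 2*sqrt(6) ≈ -0.8990 (local minimum); x = 4 + 2*sqrt(6) ≈ 8.8990 (local maximum)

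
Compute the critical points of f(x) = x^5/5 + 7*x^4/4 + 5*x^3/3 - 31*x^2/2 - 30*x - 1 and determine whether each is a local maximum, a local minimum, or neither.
f'(x) = x^4 + 7*x^3 + 5*x^2 - 31*x - 30

Solve f'(x) = 0:
  Factor: x^4 + 7*x^3 + 5*x^2 - 31*x - 30 = (x - 2)*(x + 1)*(x + 3)*(x + 5) = 0.
  ⇒ x = -5, -3, -1, 2

f''(x) = 4*x^3 + 21*x^2 + 10*x - 31
Second-derivative test at each critical point:
  f''(-5) = -56 < 0 → local maximum
  f''(-3) = 20 > 0 → local minimum
  f''(-1) = -24 < 0 → local maximum
  f''(2) = 105 > 0 → local minimum

Critical points: x = -5 (local maximum); x = -3 (local minimum); x = -1 (local maximum); x = 2 (local minimum)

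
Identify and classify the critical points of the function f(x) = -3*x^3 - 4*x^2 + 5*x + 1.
f'(x) = -9*x^2 - 8*x + 5

Solve f'(x) = 0:
  9*x^2 + 8*x - 5 = 0 has no rational roots; quadratic formula: x = (-8 ± √244)/18.
  ⇒ x = -sqrt(61)/9 - 4/9 ≈ -1.3122, -4/9 + sqrt(61)/9 ≈ 0.4234

f''(x) = -18*x - 8
Second-derivative test at each critical point:
  f''(-1.3122) = 15.6205 > 0 → local minimum
  f''(0.4234) = -15.6205 < 0 → local maximum

Critical points: x = -sqrt(61)/9 - 4/9 ≈ -1.3122 (local minimum); x = -4/9 + sqrt(61)/9 ≈ 0.4234 (local maximum)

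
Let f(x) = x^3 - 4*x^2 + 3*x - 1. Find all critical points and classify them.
f'(x) = 3*x^2 - 8*x + 3

Solve f'(x) = 0:
  3*x^2 - 8*x + 3 = 0 has no rational roots; quadratic formula: x = (8 ± √28)/6.
  ⇒ x = 4/3 - sqrt(7)/3 ≈ 0.4514, sqrt(7)/3 + 4/3 ≈ 2.2153

f''(x) = 6*x - 8
Second-derivative test at each critical point:
  f''(0.4514) = -5.2915 < 0 → local maximum
  f''(2.2153) = 5.2915 > 0 → local minimum

Critical points: x = 4/3 - sqrt(7)/3 ≈ 0.4514 (local maximum); x = sqrt(7)/3 + 4/3 ≈ 2.2153 (local minimum)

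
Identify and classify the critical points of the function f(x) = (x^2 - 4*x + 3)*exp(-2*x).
f'(x) = 2*(-x^2 + 5*x - 5)*exp(-2*x)

Solve f'(x) = 0:
  f'(x) = (-2*x^2 + 10*x - 10)·exp(-2*x) and exp(-2*x) > 0 for every x, so f'(x) = 0 ⇔ -2*x^2 + 10*x - 10 = 0.
  Factor: -2*x^2 + 10*x - 10 = -2*(x^2 - 5*x + 5); x^2 - 5*x + 5 = 0 has no rational roots; quadratic formula: x = (5 ± √5)/2.
  ⇒ x = 5/2 - sqrt(5)/2 ≈ 1.3820, sqrt(5)/2 + 5/2 ≈ 3.6180

f''(x) = 2*(2*x^2 - 12*x + 15)*exp(-2*x)
Second-derivative test at each critical point:
  f''(1.3820) = 0.2819 > 0 → local minimum
  f''(3.6180) = -0.0032 < 0 → local maximum

Critical points: x = 5/2 - sqrt(5)/2 ≈ 1.3820 (local minimum); x = sqrt(5)/2 + 5/2 ≈ 3.6180 (local maximum)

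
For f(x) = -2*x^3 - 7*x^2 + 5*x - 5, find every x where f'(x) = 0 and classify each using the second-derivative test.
f'(x) = -6*x^2 - 14*x + 5

Solve f'(x) = 0:
  6*x^2 + 14*x - 5 = 0 has no rational roots; quadratic formula: x = (-14 ± √316)/12.
  ⇒ x = -sqrt(79)/6 - 7/6 ≈ -2.6480, -7/6 + sqrt(79)/6 ≈ 0.3147

f''(x) = -12*x - 14
Second-derivative test at each critical point:
  f''(-2.6480) = 17.7764 > 0 → local minimum
  f''(0.3147) = -17.7764 < 0 → local maximum

Critical points: x = -sqrt(79)/6 - 7/6 ≈ -2.6480 (local minimum); x = -7/6 + sqrt(79)/6 ≈ 0.3147 (local maximum)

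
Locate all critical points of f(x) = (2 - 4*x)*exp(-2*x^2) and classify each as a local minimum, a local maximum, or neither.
f'(x) = 4*(2*x*(2*x - 1) - 1)*exp(-2*x^2)

Solve f'(x) = 0:
  f'(x) = (16*x^2 - 8*x - 4)·exp(-2*x^2) and exp(-2*x^2) > 0 for every x, so f'(x) = 0 ⇔ 16*x^2 - 8*x - 4 = 0.
  Factor: 16*x^2 - 8*x - 4 = 4*(4*x^2 - 2*x - 1); 4*x^2 - 2*x - 1 = 0 has no rational roots; quadratic formula: x = (2 ± √20)/8.
  ⇒ x = 1/4 - sqrt(5)/4 ≈ -0.3090, 1/4 + sqrt(5)/4 ≈ 0.8090

f''(x) = 8*(4*x^2*(1 - 2*x) + 6*x - 1)*exp(-2*x^2)
Second-derivative test at each critical point:
  f''(-0.3090) = -14.7786 < 0 → local maximum
  f''(0.8090) = 4.8314 > 0 → local minimum

Critical points: x = 1/4 - sqrt(5)/4 ≈ -0.3090 (local maximum); x = 1/4 + sqrt(5)/4 ≈ 0.8090 (local minimum)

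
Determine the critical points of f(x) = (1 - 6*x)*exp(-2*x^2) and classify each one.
f'(x) = 2*(2*x*(6*x - 1) - 3)*exp(-2*x^2)

Solve f'(x) = 0:
  f'(x) = (24*x^2 - 4*x - 6)·exp(-2*x^2) and exp(-2*x^2) > 0 for every x, so f'(x) = 0 ⇔ 24*x^2 - 4*x - 6 = 0.
  Factor: 24*x^2 - 4*x - 6 = 2*(12*x^2 - 2*x - 3); 12*x^2 - 2*x - 3 = 0 has no rational roots; quadratic formula: x = (2 ± √148)/24.
  ⇒ x = 1/12 - sqrt(37)/12 ≈ -0.4236, 1/12 + sqrt(37)/12 ≈ 0.5902

f''(x) = 4*(4*x^2*(1 - 6*x) + 18*x - 1)*exp(-2*x^2)
Second-derivative test at each critical point:
  f''(-0.4236) = -16.9954 < 0 → local maximum
  f''(0.5902) = 12.1219 > 0 → local minimum

Critical points: x = 1/12 - sqrt(37)/12 ≈ -0.4236 (local maximum); x = 1/12 + sqrt(37)/12 ≈ 0.5902 (local minimum)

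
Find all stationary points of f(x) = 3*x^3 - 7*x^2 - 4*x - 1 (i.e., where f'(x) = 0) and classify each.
f'(x) = 9*x^2 - 14*x - 4

Solve f'(x) = 0:
  9*x^2 - 14*x - 4 = 0 has no rational roots; quadratic formula: x = (14 ± √340)/18.
  ⇒ x = 7/9 - sqrt(85)/9 ≈ -0.2466, 7/9 + sqrt(85)/9 ≈ 1.8022

f''(x) = 18*x - 14
Second-derivative test at each critical point:
  f''(-0.2466) = -18.4391 < 0 → local maximum
  f''(1.8022) = 18.4391 > 0 → local minimum

Critical points: x = 7/9 - sqrt(85)/9 ≈ -0.2466 (local maximum); x = 7/9 + sqrt(85)/9 ≈ 1.8022 (local minimum)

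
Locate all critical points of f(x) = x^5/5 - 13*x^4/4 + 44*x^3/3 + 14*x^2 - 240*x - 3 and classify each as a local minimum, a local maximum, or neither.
f'(x) = x^4 - 13*x^3 + 44*x^2 + 28*x - 240

Solve f'(x) = 0:
  Factor: x^4 - 13*x^3 + 44*x^2 + 28*x - 240 = (x - 6)*(x - 5)*(x - 4)*(x + 2) = 0.
  ⇒ x = -2, 4, 5, 6

f''(x) = 4*x^3 - 39*x^2 + 88*x + 28
Second-derivative test at each critical point:
  f''(-2) = -336 < 0 → local maximum
  f''(4) = 12 > 0 → local minimum
  f''(5) = -7 < 0 → local maximum
  f''(6) = 16 > 0 → local minimum

Critical points: x = -2 (local maximum); x = 4 (local minimum); x = 5 (local maximum); x = 6 (local minimum)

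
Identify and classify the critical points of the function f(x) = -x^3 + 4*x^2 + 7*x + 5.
f'(x) = -3*x^2 + 8*x + 7

Solve f'(x) = 0:
  3*x^2 - 8*x - 7 = 0 has no rational roots; quadratic formula: x = (8 ± √148)/6.
  ⇒ x = 4/3 - sqrt(37)/3 ≈ -0.6943, 4/3 + sqrt(37)/3 ≈ 3.3609

f''(x) = 8 - 6*x
Second-derivative test at each critical point:
  f''(-0.6943) = 12.1655 > 0 → local minimum
  f''(3.3609) = -12.1655 < 0 → local maximum

Critical points: x = 4/3 - sqrt(37)/3 ≈ -0.6943 (local minimum); x = 4/3 + sqrt(37)/3 ≈ 3.3609 (local maximum)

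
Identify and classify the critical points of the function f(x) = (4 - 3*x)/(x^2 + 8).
f'(x) = (3*x^2 - 8*x - 24)/(x^4 + 16*x^2 + 64)

Solve f'(x) = 0:
  f'(x) = (3*x^2 - 8*x - 24)/(x^2 + 8)^2; the denominator is positive wherever f is defined, so f'(x) = 0 ⇔ 3*x^2 - 8*x - 24 = 0.
  3*x^2 - 8*x - 24 = 0 has no rational roots; quadratic formula: x = (8 ± √352)/6.
  ⇒ x = 4/3 - 2*sqrt(22)/3 ≈ -1.7936, 4/3 + 2*sqrt(22)/3 ≈ 4.4603

f''(x) = 2*(4*x^2*(4 - 3*x) + (9*x - 4)*(x^2 + 8))/(x^2 + 8)^3
Second-derivative test at each critical point:
  f''(-1.7936) = -0.1491 < 0 → local maximum
  f''(4.4603) = 0.0241 > 0 → local minimum

Critical points: x = 4/3 - 2*sqrt(22)/3 ≈ -1.7936 (local maximum); x = 4/3 + 2*sqrt(22)/3 ≈ 4.4603 (local minimum)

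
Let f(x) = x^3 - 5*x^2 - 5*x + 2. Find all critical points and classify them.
f'(x) = 3*x^2 - 10*x - 5

Solve f'(x) = 0:
  3*x^2 - 10*x - 5 = 0 has no rational roots; quadratic formula: x = (10 ± √160)/6.
  ⇒ x = 5/3 - 2*sqrt(10)/3 ≈ -0.4415, 5/3 + 2*sqrt(10)/3 ≈ 3.7749

f''(x) = 6*x - 10
Second-derivative test at each critical point:
  f''(-0.4415) = -12.6491 < 0 → local maximum
  f''(3.7749) = 12.6491 > 0 → local minimum

Critical points: x = 5/3 - 2*sqrt(10)/3 ≈ -0.4415 (local maximum); x = 5/3 + 2*sqrt(10)/3 ≈ 3.7749 (local minimum)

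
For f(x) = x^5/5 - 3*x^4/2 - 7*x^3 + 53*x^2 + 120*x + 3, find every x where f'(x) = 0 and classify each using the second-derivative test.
f'(x) = x^4 - 6*x^3 - 21*x^2 + 106*x + 120

Solve f'(x) = 0:
  Factor: x^4 - 6*x^3 - 21*x^2 + 106*x + 120 = (x - 6)*(x - 5)*(x + 1)*(x + 4) = 0.
  ⇒ x = -4, -1, 5, 6

f''(x) = 4*x^3 - 18*x^2 - 42*x + 106
Second-derivative test at each critical point:
  f''(-4) = -270 < 0 → local maximum
  f''(-1) = 126 > 0 → local minimum
  f''(5) = -54 < 0 → local maximum
  f''(6) = 70 > 0 → local minimum

Critical points: x = -4 (local maximum); x = -1 (local minimum); x = 5 (local maximum); x = 6 (local minimum)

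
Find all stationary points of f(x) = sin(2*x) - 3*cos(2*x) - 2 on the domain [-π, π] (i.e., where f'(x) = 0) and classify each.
f'(x) = 6*sin(2*x) + 2*cos(2*x)

Solve f'(x) = 0 on [-π, π]:
  f'(x) = 0 ⇔ cos(2*x) = -3*sin(2*x) ⇔ tan(2*x) = -1/3, i.e. 2*x = arctan(-1/3) + nπ; keep the solutions lying in [-π, π].
  ⇒ x = -pi/2 - atan(1/3)/2 ≈ -1.7317, -atan(1/3)/2 ≈ -0.1609, -atan(1/3)/2 + pi/2 ≈ 1.4099, pi - atan(1/3)/2 ≈ 2.9807

f''(x) = -4*sin(2*x) + 12*cos(2*x)
Second-derivative test at each critical point:
  f''(-1.7317) = -12.6491 < 0 → local maximum
  f''(-0.1609) = 12.6491 > 0 → local minimum
  f''(1.4099) = -12.6491 < 0 → local maximum
  f''(2.9807) = 12.6491 > 0 → local minimum

Critical points: x = -pi/2 - atan(1/3)/2 ≈ -1.7317 (local maximum); x = -atan(1/3)/2 ≈ -0.1609 (local minimum); x = -atan(1/3)/2 + pi/2 ≈ 1.4099 (local maximum); x = pi - atan(1/3)/2 ≈ 2.9807 (local minimum)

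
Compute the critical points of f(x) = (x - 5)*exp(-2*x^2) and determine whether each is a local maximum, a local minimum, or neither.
f'(x) = (-4*x*(x - 5) + 1)*exp(-2*x^2)

Solve f'(x) = 0:
  f'(x) = (-4*x^2 + 20*x + 1)·exp(-2*x^2) and exp(-2*x^2) > 0 for every x, so f'(x) = 0 ⇔ -4*x^2 + 20*x + 1 = 0.
  4*x^2 - 20*x - 1 = 0 has no rational roots; quadratic formula: x = (20 ± √416)/8.
  ⇒ x = 5/2 - sqrt(26)/2 ≈ -0.0495, 5/2 + sqrt(26)/2 ≈ 5.0495

f''(x) = 4*(4*x^2*(x - 5) - 3*x + 5)*exp(-2*x^2)
Second-derivative test at each critical point:
  f''(-0.0495) = 20.2963 > 0 → local minimum
  f''(5.0495) = -1.454e-21 < 0 → local maximum

Critical points: x = 5/2 - sqrt(26)/2 ≈ -0.0495 (local minimum); x = 5/2 + sqrt(26)/2 ≈ 5.0495 (local maximum)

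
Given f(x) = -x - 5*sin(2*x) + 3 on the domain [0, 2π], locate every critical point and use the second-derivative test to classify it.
f'(x) = 20*sin(x)^2 - 11

Solve f'(x) = 0 on [0, 2π]:
  f'(x) = 0 ⇔ cos(2*x) = -1/10, i.e. 2*x = ±arccos(-1/10) + 2nπ; keep the solutions lying in [0, 2π].
  ⇒ x = acos(-1/10)/2 ≈ 0.8355, pi - acos(-1/10)/2 ≈ 2.3061, acos(-1/10)/2 + pi ≈ 3.9771, -acos(-1/10)/2 + 2*pi ≈ 5.4477

f''(x) = 20*sin(2*x)
Second-derivative test at each critical point:
  f''(0.8355) = 19.8997 > 0 → local minimum
  f''(2.3061) = -19.8997 < 0 → local maximum
  f''(3.9771) = 19.8997 > 0 → local minimum
  f''(5.4477) = -19.8997 < 0 → local maximum

Critical points: x = acos(-1/10)/2 ≈ 0.8355 (local minimum); x = pi - acos(-1/10)/2 ≈ 2.3061 (local maximum); x = acos(-1/10)/2 + pi ≈ 3.9771 (local minimum); x = -acos(-1/10)/2 + 2*pi ≈ 5.4477 (local maximum)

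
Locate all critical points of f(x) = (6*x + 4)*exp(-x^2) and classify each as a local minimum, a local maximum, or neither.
f'(x) = 2*(-2*x*(3*x + 2) + 3)*exp(-x^2)

Solve f'(x) = 0:
  f'(x) = (-12*x^2 - 8*x + 6)·exp(-x^2) and exp(-x^2) > 0 for every x, so f'(x) = 0 ⇔ -12*x^2 - 8*x + 6 = 0.
  Factor: -12*x^2 - 8*x + 6 = -2*(6*x^2 + 4*x - 3); 6*x^2 + 4*x - 3 = 0 has no rational roots; quadratic formula: x = (-4 ± √88)/12.
  ⇒ x = -sqrt(22)/6 - 1/3 ≈ -1.1151, -1/3 + sqrt(22)/6 ≈ 0.4484

f''(x) = 4*(2*x^2*(3*x + 2) - 9*x - 2)*exp(-x^2)
Second-derivative test at each critical point:
  f''(-1.1151) = 5.4110 > 0 → local minimum
  f''(0.4484) = -15.3444 < 0 → local maximum

Critical points: x = -sqrt(22)/6 - 1/3 ≈ -1.1151 (local minimum); x = -1/3 + sqrt(22)/6 ≈ 0.4484 (local maximum)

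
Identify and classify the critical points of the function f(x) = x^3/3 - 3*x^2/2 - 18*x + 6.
f'(x) = x^2 - 3*x - 18

Solve f'(x) = 0:
  Factor: x^2 - 3*x - 18 = (x - 6)*(x + 3) = 0.
  ⇒ x = -3, 6

f''(x) = 2*x - 3
Second-derivative test at each critical point:
  f''(-3) = -9 < 0 → local maximum
  f''(6) = 9 > 0 → local minimum

Critical points: x = -3 (local maximum); x = 6 (local minimum)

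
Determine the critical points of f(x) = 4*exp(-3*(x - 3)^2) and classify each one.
f'(x) = 24*(3 - x)*exp(-3*(x - 3)^2)

Solve f'(x) = 0:
  f'(x) = (72 - 24*x)·exp(-3*(x - 3)^2) and exp(-3*(x - 3)^2) > 0 for every x, so f'(x) = 0 ⇔ 72 - 24*x = 0.
  Factor: 72 - 24*x = -24*(x - 3) = 0.
  ⇒ x = 3

f''(x) = 24*(6*(x - 3)^2 - 1)*exp(-3*(x - 3)^2)
Second-derivative test at each critical point:
  f''(3) = -24 < 0 → local maximum

Critical points: x = 3 (local maximum)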